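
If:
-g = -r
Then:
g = r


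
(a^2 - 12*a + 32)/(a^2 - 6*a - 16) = (a - 4)/(a + 2)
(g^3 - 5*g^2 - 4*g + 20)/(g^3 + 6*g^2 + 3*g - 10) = (g^2 - 7*g + 10)/(g^2 + 4*g - 5)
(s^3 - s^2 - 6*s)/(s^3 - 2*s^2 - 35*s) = (-s^2 + s + 6)/(-s^2 + 2*s + 35)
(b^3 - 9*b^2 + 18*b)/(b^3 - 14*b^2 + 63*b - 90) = b/(b - 5)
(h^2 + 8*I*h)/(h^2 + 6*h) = (h + 8*I)/(h + 6)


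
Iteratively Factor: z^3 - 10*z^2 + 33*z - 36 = (z - 3)*(z^2 - 7*z + 12) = (z - 3)^2*(z - 4)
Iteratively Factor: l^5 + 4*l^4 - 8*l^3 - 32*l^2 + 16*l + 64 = (l + 4)*(l^4 - 8*l^2 + 16) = (l + 2)*(l + 4)*(l^3 - 2*l^2 - 4*l + 8) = (l - 2)*(l + 2)*(l + 4)*(l^2 - 4) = (l - 2)*(l + 2)^2*(l + 4)*(l - 2)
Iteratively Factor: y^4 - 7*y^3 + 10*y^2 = (y)*(y^3 - 7*y^2 + 10*y) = y*(y - 5)*(y^2 - 2*y) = y^2*(y - 5)*(y - 2)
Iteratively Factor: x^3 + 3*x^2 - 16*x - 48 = (x + 4)*(x^2 - x - 12) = (x + 3)*(x + 4)*(x - 4)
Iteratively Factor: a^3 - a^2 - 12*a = (a - 4)*(a^2 + 3*a) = a*(a - 4)*(a + 3)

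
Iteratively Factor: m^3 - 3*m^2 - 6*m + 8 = (m - 4)*(m^2 + m - 2) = (m - 4)*(m + 2)*(m - 1)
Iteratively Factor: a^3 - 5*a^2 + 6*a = (a)*(a^2 - 5*a + 6) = a*(a - 2)*(a - 3)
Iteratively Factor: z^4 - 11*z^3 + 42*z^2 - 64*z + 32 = (z - 4)*(z^3 - 7*z^2 + 14*z - 8) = (z - 4)*(z - 2)*(z^2 - 5*z + 4) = (z - 4)*(z - 2)*(z - 1)*(z - 4)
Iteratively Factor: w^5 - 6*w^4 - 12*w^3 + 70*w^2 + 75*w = (w - 5)*(w^4 - w^3 - 17*w^2 - 15*w) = (w - 5)^2*(w^3 + 4*w^2 + 3*w) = (w - 5)^2*(w + 1)*(w^2 + 3*w) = (w - 5)^2*(w + 1)*(w + 3)*(w)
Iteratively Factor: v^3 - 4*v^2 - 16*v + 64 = (v - 4)*(v^2 - 16) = (v - 4)*(v + 4)*(v - 4)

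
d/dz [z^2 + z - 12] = 2*z + 1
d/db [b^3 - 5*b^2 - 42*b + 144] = 3*b^2 - 10*b - 42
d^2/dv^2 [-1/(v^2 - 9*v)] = 2*(v*(v - 9) - (2*v - 9)^2)/(v^3*(v - 9)^3)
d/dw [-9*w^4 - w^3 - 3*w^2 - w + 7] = -36*w^3 - 3*w^2 - 6*w - 1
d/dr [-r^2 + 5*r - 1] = 5 - 2*r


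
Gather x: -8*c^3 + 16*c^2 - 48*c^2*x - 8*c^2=-8*c^3 - 48*c^2*x + 8*c^2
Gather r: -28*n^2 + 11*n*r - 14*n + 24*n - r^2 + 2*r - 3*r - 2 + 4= -28*n^2 + 10*n - r^2 + r*(11*n - 1) + 2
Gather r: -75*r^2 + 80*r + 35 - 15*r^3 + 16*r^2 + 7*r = -15*r^3 - 59*r^2 + 87*r + 35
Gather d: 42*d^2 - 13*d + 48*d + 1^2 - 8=42*d^2 + 35*d - 7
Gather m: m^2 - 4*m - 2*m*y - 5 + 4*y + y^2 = m^2 + m*(-2*y - 4) + y^2 + 4*y - 5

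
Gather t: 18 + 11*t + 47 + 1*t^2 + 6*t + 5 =t^2 + 17*t + 70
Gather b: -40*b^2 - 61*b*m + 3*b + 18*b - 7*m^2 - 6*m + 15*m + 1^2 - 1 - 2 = -40*b^2 + b*(21 - 61*m) - 7*m^2 + 9*m - 2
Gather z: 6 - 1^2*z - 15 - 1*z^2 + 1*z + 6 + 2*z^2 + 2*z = z^2 + 2*z - 3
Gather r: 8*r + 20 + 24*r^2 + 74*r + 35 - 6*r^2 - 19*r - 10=18*r^2 + 63*r + 45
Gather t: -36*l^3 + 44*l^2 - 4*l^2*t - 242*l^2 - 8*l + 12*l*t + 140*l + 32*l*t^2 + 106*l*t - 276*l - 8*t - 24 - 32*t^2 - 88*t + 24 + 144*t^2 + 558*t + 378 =-36*l^3 - 198*l^2 - 144*l + t^2*(32*l + 112) + t*(-4*l^2 + 118*l + 462) + 378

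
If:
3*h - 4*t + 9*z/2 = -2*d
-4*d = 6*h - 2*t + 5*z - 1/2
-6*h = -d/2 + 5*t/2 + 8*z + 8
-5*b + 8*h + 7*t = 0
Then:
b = -22*z/15 - 977/540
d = 4*z/3 + 71/36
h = -3*z/2 - 65/54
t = 2*z/3 + 1/12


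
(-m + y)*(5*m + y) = -5*m^2 + 4*m*y + y^2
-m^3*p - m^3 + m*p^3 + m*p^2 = (-m + p)*(m + p)*(m*p + m)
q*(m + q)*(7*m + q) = 7*m^2*q + 8*m*q^2 + q^3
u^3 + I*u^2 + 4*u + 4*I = (u - 2*I)*(u + I)*(u + 2*I)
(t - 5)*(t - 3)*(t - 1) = t^3 - 9*t^2 + 23*t - 15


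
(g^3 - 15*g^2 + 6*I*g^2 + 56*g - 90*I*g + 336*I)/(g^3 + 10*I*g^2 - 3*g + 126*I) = (g^2 - 15*g + 56)/(g^2 + 4*I*g + 21)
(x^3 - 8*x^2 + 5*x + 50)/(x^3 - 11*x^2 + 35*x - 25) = (x + 2)/(x - 1)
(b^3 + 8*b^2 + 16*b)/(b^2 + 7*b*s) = (b^2 + 8*b + 16)/(b + 7*s)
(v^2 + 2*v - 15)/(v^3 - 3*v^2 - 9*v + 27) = (v + 5)/(v^2 - 9)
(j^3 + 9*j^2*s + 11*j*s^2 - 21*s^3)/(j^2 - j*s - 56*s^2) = (-j^2 - 2*j*s + 3*s^2)/(-j + 8*s)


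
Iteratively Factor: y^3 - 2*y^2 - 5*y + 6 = (y - 1)*(y^2 - y - 6) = (y - 3)*(y - 1)*(y + 2)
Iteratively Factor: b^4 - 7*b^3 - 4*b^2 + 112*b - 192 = (b - 4)*(b^3 - 3*b^2 - 16*b + 48) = (b - 4)*(b + 4)*(b^2 - 7*b + 12) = (b - 4)*(b - 3)*(b + 4)*(b - 4)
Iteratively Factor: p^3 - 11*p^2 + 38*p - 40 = (p - 4)*(p^2 - 7*p + 10) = (p - 5)*(p - 4)*(p - 2)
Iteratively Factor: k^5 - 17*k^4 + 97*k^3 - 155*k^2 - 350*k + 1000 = (k - 5)*(k^4 - 12*k^3 + 37*k^2 + 30*k - 200) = (k - 5)*(k - 4)*(k^3 - 8*k^2 + 5*k + 50) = (k - 5)*(k - 4)*(k + 2)*(k^2 - 10*k + 25) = (k - 5)^2*(k - 4)*(k + 2)*(k - 5)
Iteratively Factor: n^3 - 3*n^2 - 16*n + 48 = (n - 3)*(n^2 - 16) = (n - 3)*(n + 4)*(n - 4)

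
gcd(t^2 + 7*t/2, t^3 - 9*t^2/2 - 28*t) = t^2 + 7*t/2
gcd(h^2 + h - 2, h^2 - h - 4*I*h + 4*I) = h - 1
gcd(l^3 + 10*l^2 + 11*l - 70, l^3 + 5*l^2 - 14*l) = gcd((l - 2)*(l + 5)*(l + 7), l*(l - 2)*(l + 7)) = l^2 + 5*l - 14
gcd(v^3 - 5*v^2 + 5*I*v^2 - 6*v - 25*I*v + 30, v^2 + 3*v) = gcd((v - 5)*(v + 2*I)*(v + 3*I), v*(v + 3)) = 1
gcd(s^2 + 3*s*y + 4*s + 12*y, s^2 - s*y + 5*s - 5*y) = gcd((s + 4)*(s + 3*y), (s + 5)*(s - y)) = 1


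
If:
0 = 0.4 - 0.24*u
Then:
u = 1.67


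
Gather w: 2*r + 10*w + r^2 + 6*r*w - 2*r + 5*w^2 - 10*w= r^2 + 6*r*w + 5*w^2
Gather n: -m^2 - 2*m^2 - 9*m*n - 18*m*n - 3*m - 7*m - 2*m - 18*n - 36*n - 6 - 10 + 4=-3*m^2 - 12*m + n*(-27*m - 54) - 12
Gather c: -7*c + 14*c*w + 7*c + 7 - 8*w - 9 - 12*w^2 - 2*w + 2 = 14*c*w - 12*w^2 - 10*w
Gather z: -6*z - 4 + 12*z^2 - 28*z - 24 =12*z^2 - 34*z - 28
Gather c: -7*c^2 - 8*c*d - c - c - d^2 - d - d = -7*c^2 + c*(-8*d - 2) - d^2 - 2*d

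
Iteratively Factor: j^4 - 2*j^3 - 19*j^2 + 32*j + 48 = (j + 1)*(j^3 - 3*j^2 - 16*j + 48) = (j - 4)*(j + 1)*(j^2 + j - 12) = (j - 4)*(j - 3)*(j + 1)*(j + 4)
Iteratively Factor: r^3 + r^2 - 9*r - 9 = (r + 1)*(r^2 - 9) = (r + 1)*(r + 3)*(r - 3)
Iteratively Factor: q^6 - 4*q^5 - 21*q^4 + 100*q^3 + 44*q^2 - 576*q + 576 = (q - 2)*(q^5 - 2*q^4 - 25*q^3 + 50*q^2 + 144*q - 288) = (q - 2)^2*(q^4 - 25*q^2 + 144) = (q - 2)^2*(q + 4)*(q^3 - 4*q^2 - 9*q + 36) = (q - 4)*(q - 2)^2*(q + 4)*(q^2 - 9) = (q - 4)*(q - 2)^2*(q + 3)*(q + 4)*(q - 3)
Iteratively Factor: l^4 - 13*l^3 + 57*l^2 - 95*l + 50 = (l - 1)*(l^3 - 12*l^2 + 45*l - 50) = (l - 5)*(l - 1)*(l^2 - 7*l + 10) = (l - 5)^2*(l - 1)*(l - 2)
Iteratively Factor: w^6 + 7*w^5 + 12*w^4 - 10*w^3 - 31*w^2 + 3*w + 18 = (w - 1)*(w^5 + 8*w^4 + 20*w^3 + 10*w^2 - 21*w - 18) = (w - 1)*(w + 2)*(w^4 + 6*w^3 + 8*w^2 - 6*w - 9) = (w - 1)^2*(w + 2)*(w^3 + 7*w^2 + 15*w + 9) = (w - 1)^2*(w + 2)*(w + 3)*(w^2 + 4*w + 3) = (w - 1)^2*(w + 2)*(w + 3)^2*(w + 1)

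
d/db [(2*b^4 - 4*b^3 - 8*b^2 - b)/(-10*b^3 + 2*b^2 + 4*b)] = (-10*b^4 + 4*b^3 - 32*b^2 - 26*b - 15)/(2*(25*b^4 - 10*b^3 - 19*b^2 + 4*b + 4))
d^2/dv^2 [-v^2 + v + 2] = -2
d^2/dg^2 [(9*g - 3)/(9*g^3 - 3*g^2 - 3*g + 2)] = 18*(243*g^5 - 243*g^4 + 108*g^3 - 90*g^2 + 27*g + 1)/(729*g^9 - 729*g^8 - 486*g^7 + 945*g^6 - 162*g^5 - 351*g^4 + 189*g^3 + 18*g^2 - 36*g + 8)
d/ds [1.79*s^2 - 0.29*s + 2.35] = 3.58*s - 0.29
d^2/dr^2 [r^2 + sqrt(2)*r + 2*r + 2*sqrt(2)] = 2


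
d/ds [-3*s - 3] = -3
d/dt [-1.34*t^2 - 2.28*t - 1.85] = -2.68*t - 2.28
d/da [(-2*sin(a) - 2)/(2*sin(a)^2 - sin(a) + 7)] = 2*(4*sin(a) - cos(2*a) - 7)*cos(a)/(-sin(a) - cos(2*a) + 8)^2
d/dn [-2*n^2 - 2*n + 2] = -4*n - 2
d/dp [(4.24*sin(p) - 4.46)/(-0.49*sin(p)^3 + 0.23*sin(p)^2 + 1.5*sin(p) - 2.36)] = (4.1552*sin(p)^3 - 7.5314*sin(p)^2 + 2.0516*sin(p) - 3.3164)*cos(p)/(0.2401*sin(p)^6 - 0.2254*sin(p)^5 - 1.4171*sin(p)^4 + 3.0028*sin(p)^3 + 1.1644*sin(p)^2 - 7.08*sin(p) + 5.5696)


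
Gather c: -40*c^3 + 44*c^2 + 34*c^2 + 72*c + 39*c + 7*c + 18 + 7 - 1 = -40*c^3 + 78*c^2 + 118*c + 24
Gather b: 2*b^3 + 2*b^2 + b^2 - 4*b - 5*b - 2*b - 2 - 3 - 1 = 2*b^3 + 3*b^2 - 11*b - 6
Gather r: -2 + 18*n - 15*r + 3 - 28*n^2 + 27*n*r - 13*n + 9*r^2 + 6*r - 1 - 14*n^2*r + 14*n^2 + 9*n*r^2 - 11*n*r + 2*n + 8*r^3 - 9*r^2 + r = -14*n^2 + 9*n*r^2 + 7*n + 8*r^3 + r*(-14*n^2 + 16*n - 8)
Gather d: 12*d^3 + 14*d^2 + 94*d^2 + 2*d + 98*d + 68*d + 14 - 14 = 12*d^3 + 108*d^2 + 168*d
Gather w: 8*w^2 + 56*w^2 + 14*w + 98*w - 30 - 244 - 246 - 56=64*w^2 + 112*w - 576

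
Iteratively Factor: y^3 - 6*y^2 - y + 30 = (y + 2)*(y^2 - 8*y + 15) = (y - 3)*(y + 2)*(y - 5)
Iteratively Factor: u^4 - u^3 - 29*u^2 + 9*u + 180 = (u - 5)*(u^3 + 4*u^2 - 9*u - 36) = (u - 5)*(u - 3)*(u^2 + 7*u + 12) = (u - 5)*(u - 3)*(u + 4)*(u + 3)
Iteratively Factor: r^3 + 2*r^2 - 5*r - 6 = (r - 2)*(r^2 + 4*r + 3) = (r - 2)*(r + 3)*(r + 1)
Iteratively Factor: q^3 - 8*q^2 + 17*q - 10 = (q - 2)*(q^2 - 6*q + 5) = (q - 2)*(q - 1)*(q - 5)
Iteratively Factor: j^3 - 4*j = (j)*(j^2 - 4) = j*(j - 2)*(j + 2)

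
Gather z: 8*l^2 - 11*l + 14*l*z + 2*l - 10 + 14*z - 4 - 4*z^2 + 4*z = 8*l^2 - 9*l - 4*z^2 + z*(14*l + 18) - 14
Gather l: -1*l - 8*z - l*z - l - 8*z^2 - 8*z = l*(-z - 2) - 8*z^2 - 16*z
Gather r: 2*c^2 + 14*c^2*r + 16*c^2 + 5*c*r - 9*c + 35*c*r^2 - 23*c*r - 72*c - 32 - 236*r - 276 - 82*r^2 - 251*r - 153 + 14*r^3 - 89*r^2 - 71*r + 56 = 18*c^2 - 81*c + 14*r^3 + r^2*(35*c - 171) + r*(14*c^2 - 18*c - 558) - 405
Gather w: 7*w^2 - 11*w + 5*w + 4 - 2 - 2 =7*w^2 - 6*w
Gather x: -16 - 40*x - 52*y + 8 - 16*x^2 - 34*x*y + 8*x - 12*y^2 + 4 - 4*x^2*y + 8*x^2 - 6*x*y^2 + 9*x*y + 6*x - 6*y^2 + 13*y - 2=x^2*(-4*y - 8) + x*(-6*y^2 - 25*y - 26) - 18*y^2 - 39*y - 6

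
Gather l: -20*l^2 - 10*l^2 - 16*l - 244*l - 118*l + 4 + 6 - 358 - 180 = -30*l^2 - 378*l - 528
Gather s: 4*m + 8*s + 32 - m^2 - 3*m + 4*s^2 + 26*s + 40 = -m^2 + m + 4*s^2 + 34*s + 72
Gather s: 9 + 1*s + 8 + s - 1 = 2*s + 16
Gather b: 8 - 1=7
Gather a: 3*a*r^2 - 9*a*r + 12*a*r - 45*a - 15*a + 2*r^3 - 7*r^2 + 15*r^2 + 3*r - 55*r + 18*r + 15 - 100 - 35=a*(3*r^2 + 3*r - 60) + 2*r^3 + 8*r^2 - 34*r - 120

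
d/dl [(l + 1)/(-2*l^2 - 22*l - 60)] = (-l^2 - 11*l + (l + 1)*(2*l + 11) - 30)/(2*(l^2 + 11*l + 30)^2)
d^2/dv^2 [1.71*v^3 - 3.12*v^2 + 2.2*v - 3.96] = 10.26*v - 6.24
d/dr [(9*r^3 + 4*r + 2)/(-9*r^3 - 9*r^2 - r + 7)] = 3*(-27*r^4 + 18*r^3 + 93*r^2 + 12*r + 10)/(81*r^6 + 162*r^5 + 99*r^4 - 108*r^3 - 125*r^2 - 14*r + 49)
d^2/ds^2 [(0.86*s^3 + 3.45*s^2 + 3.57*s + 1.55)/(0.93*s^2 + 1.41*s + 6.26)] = (8.88178419700125e-16*s^5 - 7.105427357601e-15*s^4 - 9.46654799999997*s^3 - 66.9224340000001*s^2 + 89.70015*s + 195.488046)/(0.804357*s^6 + 3.658527*s^5 + 21.789621*s^4 + 52.055649*s^3 + 146.669922*s^2 + 165.763548*s + 245.314376)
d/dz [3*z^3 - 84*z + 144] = 9*z^2 - 84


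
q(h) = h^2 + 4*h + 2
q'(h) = 2*h + 4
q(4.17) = 36.07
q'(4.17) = 12.34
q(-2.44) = -1.81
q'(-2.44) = -0.88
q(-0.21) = 1.20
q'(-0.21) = 3.58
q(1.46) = 9.97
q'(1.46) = 6.92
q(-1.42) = -1.66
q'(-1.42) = 1.16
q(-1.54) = -1.79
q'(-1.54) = 0.92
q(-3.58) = 0.50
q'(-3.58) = -3.16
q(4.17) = 36.07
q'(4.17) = 12.34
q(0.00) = 2.00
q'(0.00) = 4.00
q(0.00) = 2.00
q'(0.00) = 4.00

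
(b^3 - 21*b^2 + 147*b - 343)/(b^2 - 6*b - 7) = (b^2 - 14*b + 49)/(b + 1)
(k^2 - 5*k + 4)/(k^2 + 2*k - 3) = (k - 4)/(k + 3)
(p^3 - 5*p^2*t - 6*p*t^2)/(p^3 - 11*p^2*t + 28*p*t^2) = (p^2 - 5*p*t - 6*t^2)/(p^2 - 11*p*t + 28*t^2)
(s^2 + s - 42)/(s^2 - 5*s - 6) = (s + 7)/(s + 1)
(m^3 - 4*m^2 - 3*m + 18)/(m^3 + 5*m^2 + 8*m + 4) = (m^2 - 6*m + 9)/(m^2 + 3*m + 2)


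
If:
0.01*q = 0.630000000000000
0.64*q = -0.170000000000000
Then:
No Solution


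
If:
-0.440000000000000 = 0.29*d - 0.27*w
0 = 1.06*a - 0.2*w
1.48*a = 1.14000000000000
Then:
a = 0.77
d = 2.28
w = 4.08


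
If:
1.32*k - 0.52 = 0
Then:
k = 0.39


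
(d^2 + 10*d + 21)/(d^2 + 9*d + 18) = (d + 7)/(d + 6)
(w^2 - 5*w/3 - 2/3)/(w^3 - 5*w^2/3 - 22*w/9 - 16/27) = 9*(w - 2)/(9*w^2 - 18*w - 16)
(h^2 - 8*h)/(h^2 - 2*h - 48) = h/(h + 6)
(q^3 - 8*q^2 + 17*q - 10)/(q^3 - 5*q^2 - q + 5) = (q - 2)/(q + 1)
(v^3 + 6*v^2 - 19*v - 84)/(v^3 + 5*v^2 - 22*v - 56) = (v + 3)/(v + 2)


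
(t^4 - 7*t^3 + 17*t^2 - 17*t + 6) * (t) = t^5 - 7*t^4 + 17*t^3 - 17*t^2 + 6*t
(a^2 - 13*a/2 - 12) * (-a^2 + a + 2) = -a^4 + 15*a^3/2 + 15*a^2/2 - 25*a - 24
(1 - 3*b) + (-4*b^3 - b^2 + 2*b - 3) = -4*b^3 - b^2 - b - 2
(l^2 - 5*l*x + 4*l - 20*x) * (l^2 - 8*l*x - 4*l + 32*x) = l^4 - 13*l^3*x + 40*l^2*x^2 - 16*l^2 + 208*l*x - 640*x^2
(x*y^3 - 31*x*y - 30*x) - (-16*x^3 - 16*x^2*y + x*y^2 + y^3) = 16*x^3 + 16*x^2*y + x*y^3 - x*y^2 - 31*x*y - 30*x - y^3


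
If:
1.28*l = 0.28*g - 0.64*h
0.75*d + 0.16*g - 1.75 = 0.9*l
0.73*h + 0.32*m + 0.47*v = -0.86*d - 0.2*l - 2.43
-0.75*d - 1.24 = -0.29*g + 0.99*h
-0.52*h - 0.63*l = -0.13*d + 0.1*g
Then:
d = 4.46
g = 5.14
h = -3.13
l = 2.69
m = -1.46875*v - 14.1310174694428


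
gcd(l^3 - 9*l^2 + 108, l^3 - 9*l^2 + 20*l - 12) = l - 6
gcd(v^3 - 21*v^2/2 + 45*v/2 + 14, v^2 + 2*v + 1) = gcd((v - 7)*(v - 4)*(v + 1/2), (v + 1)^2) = 1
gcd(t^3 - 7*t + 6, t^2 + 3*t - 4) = t - 1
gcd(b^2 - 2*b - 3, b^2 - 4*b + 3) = b - 3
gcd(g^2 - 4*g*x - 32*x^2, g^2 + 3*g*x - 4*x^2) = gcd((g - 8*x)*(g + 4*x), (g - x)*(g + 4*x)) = g + 4*x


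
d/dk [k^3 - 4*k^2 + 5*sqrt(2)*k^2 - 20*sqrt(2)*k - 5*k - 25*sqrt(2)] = 3*k^2 - 8*k + 10*sqrt(2)*k - 20*sqrt(2) - 5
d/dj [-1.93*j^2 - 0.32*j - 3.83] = -3.86*j - 0.32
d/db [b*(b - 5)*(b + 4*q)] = 3*b^2 + 8*b*q - 10*b - 20*q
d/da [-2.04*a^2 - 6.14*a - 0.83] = -4.08*a - 6.14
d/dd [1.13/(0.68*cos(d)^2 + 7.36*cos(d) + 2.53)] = (1.5368*cos(d) + 8.3168)*sin(d)/(0.68*cos(d)^2 + 7.36*cos(d) + 2.53)^2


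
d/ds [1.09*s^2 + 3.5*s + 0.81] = 2.18*s + 3.5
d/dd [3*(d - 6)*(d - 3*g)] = 6*d - 9*g - 18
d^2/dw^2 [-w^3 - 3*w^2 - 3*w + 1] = -6*w - 6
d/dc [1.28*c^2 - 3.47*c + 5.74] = 2.56*c - 3.47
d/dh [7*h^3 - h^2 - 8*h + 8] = 21*h^2 - 2*h - 8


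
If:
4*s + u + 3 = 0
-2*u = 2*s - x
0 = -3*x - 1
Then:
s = -17/18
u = 7/9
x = -1/3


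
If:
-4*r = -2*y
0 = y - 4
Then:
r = 2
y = 4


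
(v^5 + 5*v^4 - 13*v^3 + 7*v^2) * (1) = v^5 + 5*v^4 - 13*v^3 + 7*v^2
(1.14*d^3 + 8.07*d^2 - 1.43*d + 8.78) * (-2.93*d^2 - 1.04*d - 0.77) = -3.3402*d^5 - 24.8307*d^4 - 5.0807*d^3 - 30.4521*d^2 - 8.0301*d - 6.7606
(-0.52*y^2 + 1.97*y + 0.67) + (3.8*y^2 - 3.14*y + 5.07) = 3.28*y^2 - 1.17*y + 5.74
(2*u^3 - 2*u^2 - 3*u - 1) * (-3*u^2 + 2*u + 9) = -6*u^5 + 10*u^4 + 23*u^3 - 21*u^2 - 29*u - 9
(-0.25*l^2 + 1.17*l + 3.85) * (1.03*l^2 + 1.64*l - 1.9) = -0.2575*l^4 + 0.7951*l^3 + 6.3593*l^2 + 4.091*l - 7.315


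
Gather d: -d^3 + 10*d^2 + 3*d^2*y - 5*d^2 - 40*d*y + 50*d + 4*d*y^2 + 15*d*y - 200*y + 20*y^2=-d^3 + d^2*(3*y + 5) + d*(4*y^2 - 25*y + 50) + 20*y^2 - 200*y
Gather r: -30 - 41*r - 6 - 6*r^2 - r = -6*r^2 - 42*r - 36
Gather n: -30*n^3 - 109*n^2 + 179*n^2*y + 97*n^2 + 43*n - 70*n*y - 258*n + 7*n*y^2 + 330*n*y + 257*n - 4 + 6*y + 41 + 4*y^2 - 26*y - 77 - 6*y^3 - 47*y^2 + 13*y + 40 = -30*n^3 + n^2*(179*y - 12) + n*(7*y^2 + 260*y + 42) - 6*y^3 - 43*y^2 - 7*y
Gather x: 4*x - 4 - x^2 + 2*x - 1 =-x^2 + 6*x - 5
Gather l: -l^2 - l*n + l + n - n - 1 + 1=-l^2 + l*(1 - n)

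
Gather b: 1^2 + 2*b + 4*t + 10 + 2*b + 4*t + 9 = 4*b + 8*t + 20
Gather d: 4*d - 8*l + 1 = 4*d - 8*l + 1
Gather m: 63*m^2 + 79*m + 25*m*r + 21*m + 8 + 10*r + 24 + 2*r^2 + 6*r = 63*m^2 + m*(25*r + 100) + 2*r^2 + 16*r + 32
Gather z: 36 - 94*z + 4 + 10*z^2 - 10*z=10*z^2 - 104*z + 40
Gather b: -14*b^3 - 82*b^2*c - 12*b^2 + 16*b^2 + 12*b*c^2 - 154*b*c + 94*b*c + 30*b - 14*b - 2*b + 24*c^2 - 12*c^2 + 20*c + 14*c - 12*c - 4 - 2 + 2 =-14*b^3 + b^2*(4 - 82*c) + b*(12*c^2 - 60*c + 14) + 12*c^2 + 22*c - 4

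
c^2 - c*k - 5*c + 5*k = (c - 5)*(c - k)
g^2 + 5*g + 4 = (g + 1)*(g + 4)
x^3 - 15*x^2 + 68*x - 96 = (x - 8)*(x - 4)*(x - 3)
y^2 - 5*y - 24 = (y - 8)*(y + 3)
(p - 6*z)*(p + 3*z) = p^2 - 3*p*z - 18*z^2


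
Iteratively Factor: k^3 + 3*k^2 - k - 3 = (k + 1)*(k^2 + 2*k - 3) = (k - 1)*(k + 1)*(k + 3)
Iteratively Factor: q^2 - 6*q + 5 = (q - 5)*(q - 1)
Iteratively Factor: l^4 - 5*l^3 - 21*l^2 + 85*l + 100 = (l + 1)*(l^3 - 6*l^2 - 15*l + 100) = (l - 5)*(l + 1)*(l^2 - l - 20) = (l - 5)*(l + 1)*(l + 4)*(l - 5)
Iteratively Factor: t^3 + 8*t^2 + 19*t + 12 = (t + 1)*(t^2 + 7*t + 12) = (t + 1)*(t + 4)*(t + 3)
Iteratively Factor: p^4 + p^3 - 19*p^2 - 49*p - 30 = (p + 2)*(p^3 - p^2 - 17*p - 15) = (p + 1)*(p + 2)*(p^2 - 2*p - 15) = (p + 1)*(p + 2)*(p + 3)*(p - 5)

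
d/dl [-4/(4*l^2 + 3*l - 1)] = 4*(8*l + 3)/(4*l^2 + 3*l - 1)^2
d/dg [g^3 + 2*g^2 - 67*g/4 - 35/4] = 3*g^2 + 4*g - 67/4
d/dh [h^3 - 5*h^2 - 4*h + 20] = 3*h^2 - 10*h - 4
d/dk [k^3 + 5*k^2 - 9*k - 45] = 3*k^2 + 10*k - 9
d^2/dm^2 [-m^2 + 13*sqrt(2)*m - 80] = -2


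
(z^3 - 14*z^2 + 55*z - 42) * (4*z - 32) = 4*z^4 - 88*z^3 + 668*z^2 - 1928*z + 1344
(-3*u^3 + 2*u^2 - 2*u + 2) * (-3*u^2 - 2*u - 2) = 9*u^5 + 8*u^3 - 6*u^2 - 4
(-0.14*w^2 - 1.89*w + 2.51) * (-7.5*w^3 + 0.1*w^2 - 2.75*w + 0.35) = 1.05*w^5 + 14.161*w^4 - 18.629*w^3 + 5.3995*w^2 - 7.564*w + 0.8785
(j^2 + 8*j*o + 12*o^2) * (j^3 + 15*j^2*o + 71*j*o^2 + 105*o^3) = j^5 + 23*j^4*o + 203*j^3*o^2 + 853*j^2*o^3 + 1692*j*o^4 + 1260*o^5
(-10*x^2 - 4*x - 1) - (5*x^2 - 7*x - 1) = -15*x^2 + 3*x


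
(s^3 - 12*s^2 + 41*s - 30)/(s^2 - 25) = (s^2 - 7*s + 6)/(s + 5)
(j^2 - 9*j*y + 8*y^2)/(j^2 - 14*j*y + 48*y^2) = (-j + y)/(-j + 6*y)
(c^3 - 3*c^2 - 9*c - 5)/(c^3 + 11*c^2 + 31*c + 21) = (c^2 - 4*c - 5)/(c^2 + 10*c + 21)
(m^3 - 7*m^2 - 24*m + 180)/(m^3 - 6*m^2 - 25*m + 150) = (m - 6)/(m - 5)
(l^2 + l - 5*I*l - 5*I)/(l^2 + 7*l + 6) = (l - 5*I)/(l + 6)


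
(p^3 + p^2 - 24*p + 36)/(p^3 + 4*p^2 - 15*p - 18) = (p - 2)/(p + 1)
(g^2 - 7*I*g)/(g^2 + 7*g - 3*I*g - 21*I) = g*(g - 7*I)/(g^2 + g*(7 - 3*I) - 21*I)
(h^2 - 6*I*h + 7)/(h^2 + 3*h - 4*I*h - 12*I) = (h^2 - 6*I*h + 7)/(h^2 + h*(3 - 4*I) - 12*I)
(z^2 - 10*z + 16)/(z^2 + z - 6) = (z - 8)/(z + 3)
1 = 1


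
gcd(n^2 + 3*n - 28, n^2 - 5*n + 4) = n - 4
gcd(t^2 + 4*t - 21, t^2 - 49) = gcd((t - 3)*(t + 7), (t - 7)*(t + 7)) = t + 7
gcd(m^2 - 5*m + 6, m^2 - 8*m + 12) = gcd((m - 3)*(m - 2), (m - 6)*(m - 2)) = m - 2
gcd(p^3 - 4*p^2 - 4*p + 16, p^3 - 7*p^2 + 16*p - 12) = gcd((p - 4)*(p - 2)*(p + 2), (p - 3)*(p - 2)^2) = p - 2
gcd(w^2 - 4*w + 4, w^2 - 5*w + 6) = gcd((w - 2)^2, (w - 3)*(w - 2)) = w - 2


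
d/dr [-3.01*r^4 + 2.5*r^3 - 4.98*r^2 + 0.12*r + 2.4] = -12.04*r^3 + 7.5*r^2 - 9.96*r + 0.12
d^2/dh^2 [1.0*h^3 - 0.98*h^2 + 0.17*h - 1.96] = 6.0*h - 1.96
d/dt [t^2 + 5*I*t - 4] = 2*t + 5*I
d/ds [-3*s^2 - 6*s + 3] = -6*s - 6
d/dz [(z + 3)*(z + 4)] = 2*z + 7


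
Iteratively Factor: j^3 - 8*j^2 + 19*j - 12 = (j - 1)*(j^2 - 7*j + 12) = (j - 4)*(j - 1)*(j - 3)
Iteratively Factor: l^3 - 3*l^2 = (l)*(l^2 - 3*l) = l*(l - 3)*(l)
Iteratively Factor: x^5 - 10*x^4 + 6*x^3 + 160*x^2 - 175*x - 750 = (x + 3)*(x^4 - 13*x^3 + 45*x^2 + 25*x - 250) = (x - 5)*(x + 3)*(x^3 - 8*x^2 + 5*x + 50) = (x - 5)*(x + 2)*(x + 3)*(x^2 - 10*x + 25) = (x - 5)^2*(x + 2)*(x + 3)*(x - 5)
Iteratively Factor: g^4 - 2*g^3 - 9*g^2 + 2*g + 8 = (g + 2)*(g^3 - 4*g^2 - g + 4) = (g - 1)*(g + 2)*(g^2 - 3*g - 4) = (g - 4)*(g - 1)*(g + 2)*(g + 1)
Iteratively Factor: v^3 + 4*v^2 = (v)*(v^2 + 4*v) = v*(v + 4)*(v)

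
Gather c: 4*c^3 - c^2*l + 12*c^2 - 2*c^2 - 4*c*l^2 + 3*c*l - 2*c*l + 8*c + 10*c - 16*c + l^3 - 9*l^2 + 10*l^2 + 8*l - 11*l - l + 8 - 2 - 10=4*c^3 + c^2*(10 - l) + c*(-4*l^2 + l + 2) + l^3 + l^2 - 4*l - 4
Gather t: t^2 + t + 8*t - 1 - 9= t^2 + 9*t - 10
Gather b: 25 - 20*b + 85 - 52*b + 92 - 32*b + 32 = 234 - 104*b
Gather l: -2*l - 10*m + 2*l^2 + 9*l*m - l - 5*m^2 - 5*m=2*l^2 + l*(9*m - 3) - 5*m^2 - 15*m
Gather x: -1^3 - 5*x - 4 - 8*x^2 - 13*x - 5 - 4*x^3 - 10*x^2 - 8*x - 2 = -4*x^3 - 18*x^2 - 26*x - 12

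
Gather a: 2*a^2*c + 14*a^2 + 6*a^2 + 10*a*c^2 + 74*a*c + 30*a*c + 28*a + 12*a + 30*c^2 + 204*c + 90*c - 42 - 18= a^2*(2*c + 20) + a*(10*c^2 + 104*c + 40) + 30*c^2 + 294*c - 60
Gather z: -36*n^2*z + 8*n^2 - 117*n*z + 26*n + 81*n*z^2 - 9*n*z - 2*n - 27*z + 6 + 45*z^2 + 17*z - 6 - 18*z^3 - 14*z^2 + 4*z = 8*n^2 + 24*n - 18*z^3 + z^2*(81*n + 31) + z*(-36*n^2 - 126*n - 6)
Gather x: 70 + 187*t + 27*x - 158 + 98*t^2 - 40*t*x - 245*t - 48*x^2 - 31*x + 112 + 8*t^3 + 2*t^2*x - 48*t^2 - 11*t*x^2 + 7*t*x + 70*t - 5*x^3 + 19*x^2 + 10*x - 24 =8*t^3 + 50*t^2 + 12*t - 5*x^3 + x^2*(-11*t - 29) + x*(2*t^2 - 33*t + 6)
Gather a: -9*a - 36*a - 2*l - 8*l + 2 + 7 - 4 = -45*a - 10*l + 5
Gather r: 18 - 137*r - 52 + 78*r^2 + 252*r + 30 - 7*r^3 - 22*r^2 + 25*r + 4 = -7*r^3 + 56*r^2 + 140*r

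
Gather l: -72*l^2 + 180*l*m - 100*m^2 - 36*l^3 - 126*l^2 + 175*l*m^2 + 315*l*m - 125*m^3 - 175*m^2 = -36*l^3 - 198*l^2 + l*(175*m^2 + 495*m) - 125*m^3 - 275*m^2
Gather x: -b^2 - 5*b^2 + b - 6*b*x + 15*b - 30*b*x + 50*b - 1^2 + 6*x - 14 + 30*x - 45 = -6*b^2 + 66*b + x*(36 - 36*b) - 60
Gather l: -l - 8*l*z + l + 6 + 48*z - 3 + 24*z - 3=-8*l*z + 72*z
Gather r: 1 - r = 1 - r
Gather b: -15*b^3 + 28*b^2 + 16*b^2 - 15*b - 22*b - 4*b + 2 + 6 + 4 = -15*b^3 + 44*b^2 - 41*b + 12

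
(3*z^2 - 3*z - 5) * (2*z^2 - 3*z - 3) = 6*z^4 - 15*z^3 - 10*z^2 + 24*z + 15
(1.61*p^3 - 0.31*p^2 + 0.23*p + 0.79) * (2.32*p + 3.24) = 3.7352*p^4 + 4.4972*p^3 - 0.4708*p^2 + 2.578*p + 2.5596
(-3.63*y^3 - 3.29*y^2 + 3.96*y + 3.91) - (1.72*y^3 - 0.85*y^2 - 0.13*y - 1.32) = -5.35*y^3 - 2.44*y^2 + 4.09*y + 5.23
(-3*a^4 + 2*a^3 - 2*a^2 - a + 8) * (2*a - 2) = -6*a^5 + 10*a^4 - 8*a^3 + 2*a^2 + 18*a - 16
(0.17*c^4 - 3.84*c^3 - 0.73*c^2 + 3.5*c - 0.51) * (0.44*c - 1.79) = 0.0748*c^5 - 1.9939*c^4 + 6.5524*c^3 + 2.8467*c^2 - 6.4894*c + 0.9129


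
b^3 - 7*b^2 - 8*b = b*(b - 8)*(b + 1)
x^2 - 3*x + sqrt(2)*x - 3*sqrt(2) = (x - 3)*(x + sqrt(2))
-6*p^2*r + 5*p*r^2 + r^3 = r*(-p + r)*(6*p + r)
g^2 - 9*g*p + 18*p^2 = (g - 6*p)*(g - 3*p)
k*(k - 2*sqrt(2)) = k^2 - 2*sqrt(2)*k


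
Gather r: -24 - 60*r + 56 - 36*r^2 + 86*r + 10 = -36*r^2 + 26*r + 42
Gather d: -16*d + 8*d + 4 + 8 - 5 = 7 - 8*d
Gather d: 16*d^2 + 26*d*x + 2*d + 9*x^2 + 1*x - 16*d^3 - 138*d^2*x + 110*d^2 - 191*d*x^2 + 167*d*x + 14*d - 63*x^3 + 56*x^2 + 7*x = -16*d^3 + d^2*(126 - 138*x) + d*(-191*x^2 + 193*x + 16) - 63*x^3 + 65*x^2 + 8*x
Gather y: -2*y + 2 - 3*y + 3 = 5 - 5*y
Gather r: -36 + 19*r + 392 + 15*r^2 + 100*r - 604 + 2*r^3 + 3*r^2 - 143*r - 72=2*r^3 + 18*r^2 - 24*r - 320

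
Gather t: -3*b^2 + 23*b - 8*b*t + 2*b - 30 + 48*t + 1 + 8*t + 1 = -3*b^2 + 25*b + t*(56 - 8*b) - 28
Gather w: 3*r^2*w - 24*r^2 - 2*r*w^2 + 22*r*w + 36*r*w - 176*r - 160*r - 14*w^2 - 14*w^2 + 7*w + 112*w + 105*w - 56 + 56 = -24*r^2 - 336*r + w^2*(-2*r - 28) + w*(3*r^2 + 58*r + 224)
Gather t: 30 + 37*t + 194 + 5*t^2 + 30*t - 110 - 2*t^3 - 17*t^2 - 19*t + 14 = -2*t^3 - 12*t^2 + 48*t + 128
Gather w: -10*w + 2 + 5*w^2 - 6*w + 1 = 5*w^2 - 16*w + 3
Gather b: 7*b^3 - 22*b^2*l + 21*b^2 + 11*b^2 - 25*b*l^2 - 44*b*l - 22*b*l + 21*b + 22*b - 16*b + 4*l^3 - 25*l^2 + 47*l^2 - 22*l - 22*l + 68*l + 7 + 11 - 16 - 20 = 7*b^3 + b^2*(32 - 22*l) + b*(-25*l^2 - 66*l + 27) + 4*l^3 + 22*l^2 + 24*l - 18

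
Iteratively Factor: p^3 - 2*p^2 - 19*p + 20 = (p - 1)*(p^2 - p - 20) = (p - 5)*(p - 1)*(p + 4)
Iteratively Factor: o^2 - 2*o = (o - 2)*(o)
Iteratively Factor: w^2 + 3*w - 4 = (w + 4)*(w - 1)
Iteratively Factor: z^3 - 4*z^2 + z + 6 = (z - 2)*(z^2 - 2*z - 3) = (z - 2)*(z + 1)*(z - 3)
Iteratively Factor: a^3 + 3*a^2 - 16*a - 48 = (a - 4)*(a^2 + 7*a + 12) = (a - 4)*(a + 4)*(a + 3)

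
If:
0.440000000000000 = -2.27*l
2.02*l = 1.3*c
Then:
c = -0.30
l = -0.19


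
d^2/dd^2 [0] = 0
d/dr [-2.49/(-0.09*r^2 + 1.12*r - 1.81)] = (2.7888 - 0.4482*r)/(0.09*r^2 - 1.12*r + 1.81)^2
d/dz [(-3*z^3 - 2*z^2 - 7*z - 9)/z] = -6*z - 2 + 9/z^2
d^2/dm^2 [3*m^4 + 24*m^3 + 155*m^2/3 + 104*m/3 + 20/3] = 36*m^2 + 144*m + 310/3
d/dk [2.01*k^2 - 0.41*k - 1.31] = 4.02*k - 0.41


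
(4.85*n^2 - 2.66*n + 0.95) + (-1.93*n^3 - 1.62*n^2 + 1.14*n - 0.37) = -1.93*n^3 + 3.23*n^2 - 1.52*n + 0.58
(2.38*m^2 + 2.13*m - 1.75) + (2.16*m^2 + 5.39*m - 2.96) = 4.54*m^2 + 7.52*m - 4.71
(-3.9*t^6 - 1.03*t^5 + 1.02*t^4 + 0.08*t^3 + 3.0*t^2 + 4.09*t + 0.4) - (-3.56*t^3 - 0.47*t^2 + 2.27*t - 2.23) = -3.9*t^6 - 1.03*t^5 + 1.02*t^4 + 3.64*t^3 + 3.47*t^2 + 1.82*t + 2.63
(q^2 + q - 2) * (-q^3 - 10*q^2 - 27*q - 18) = -q^5 - 11*q^4 - 35*q^3 - 25*q^2 + 36*q + 36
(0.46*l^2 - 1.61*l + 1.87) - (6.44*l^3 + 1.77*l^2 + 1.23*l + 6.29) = -6.44*l^3 - 1.31*l^2 - 2.84*l - 4.42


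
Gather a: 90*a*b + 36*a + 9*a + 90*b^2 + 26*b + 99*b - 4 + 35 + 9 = a*(90*b + 45) + 90*b^2 + 125*b + 40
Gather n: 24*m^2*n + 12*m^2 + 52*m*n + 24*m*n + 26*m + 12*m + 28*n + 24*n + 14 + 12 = 12*m^2 + 38*m + n*(24*m^2 + 76*m + 52) + 26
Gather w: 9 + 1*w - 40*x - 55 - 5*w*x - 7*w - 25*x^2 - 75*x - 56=w*(-5*x - 6) - 25*x^2 - 115*x - 102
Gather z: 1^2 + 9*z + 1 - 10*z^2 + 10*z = -10*z^2 + 19*z + 2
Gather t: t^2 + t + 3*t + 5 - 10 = t^2 + 4*t - 5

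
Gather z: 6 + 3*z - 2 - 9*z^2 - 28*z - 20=-9*z^2 - 25*z - 16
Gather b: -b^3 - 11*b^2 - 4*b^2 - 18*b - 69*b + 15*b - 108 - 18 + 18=-b^3 - 15*b^2 - 72*b - 108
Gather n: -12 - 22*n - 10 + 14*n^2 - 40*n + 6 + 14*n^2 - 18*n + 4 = 28*n^2 - 80*n - 12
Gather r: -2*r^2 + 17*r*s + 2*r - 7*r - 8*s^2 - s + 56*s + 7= -2*r^2 + r*(17*s - 5) - 8*s^2 + 55*s + 7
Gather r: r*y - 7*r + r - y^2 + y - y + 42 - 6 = r*(y - 6) - y^2 + 36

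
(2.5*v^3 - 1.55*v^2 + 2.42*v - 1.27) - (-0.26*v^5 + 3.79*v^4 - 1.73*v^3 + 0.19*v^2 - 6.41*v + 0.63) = 0.26*v^5 - 3.79*v^4 + 4.23*v^3 - 1.74*v^2 + 8.83*v - 1.9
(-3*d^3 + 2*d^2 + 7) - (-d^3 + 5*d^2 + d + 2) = -2*d^3 - 3*d^2 - d + 5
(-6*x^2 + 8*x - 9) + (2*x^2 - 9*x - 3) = -4*x^2 - x - 12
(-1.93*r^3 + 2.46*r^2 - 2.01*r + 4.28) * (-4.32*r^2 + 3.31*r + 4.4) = 8.3376*r^5 - 17.0155*r^4 + 8.3338*r^3 - 14.3187*r^2 + 5.3228*r + 18.832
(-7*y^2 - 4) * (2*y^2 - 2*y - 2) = -14*y^4 + 14*y^3 + 6*y^2 + 8*y + 8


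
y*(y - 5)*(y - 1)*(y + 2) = y^4 - 4*y^3 - 7*y^2 + 10*y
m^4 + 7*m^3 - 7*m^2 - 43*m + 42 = (m - 2)*(m - 1)*(m + 3)*(m + 7)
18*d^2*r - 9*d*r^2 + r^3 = r*(-6*d + r)*(-3*d + r)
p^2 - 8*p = p*(p - 8)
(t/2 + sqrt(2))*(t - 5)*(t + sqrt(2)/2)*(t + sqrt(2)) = t^4/2 - 5*t^3/2 + 7*sqrt(2)*t^3/4 - 35*sqrt(2)*t^2/4 + 7*t^2/2 - 35*t/2 + sqrt(2)*t - 5*sqrt(2)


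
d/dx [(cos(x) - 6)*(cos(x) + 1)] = (5 - 2*cos(x))*sin(x)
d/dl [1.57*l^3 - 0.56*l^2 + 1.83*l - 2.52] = 4.71*l^2 - 1.12*l + 1.83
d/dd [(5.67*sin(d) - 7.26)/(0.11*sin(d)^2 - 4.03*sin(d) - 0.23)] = (-0.6237*sin(d)^2 + 1.5972*sin(d) - 30.5619)*cos(d)/(0.0121*sin(d)^4 - 0.8866*sin(d)^3 + 16.1903*sin(d)^2 + 1.8538*sin(d) + 0.0529)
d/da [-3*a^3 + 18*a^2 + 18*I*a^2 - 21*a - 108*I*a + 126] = -9*a^2 + 36*a*(1 + I) - 21 - 108*I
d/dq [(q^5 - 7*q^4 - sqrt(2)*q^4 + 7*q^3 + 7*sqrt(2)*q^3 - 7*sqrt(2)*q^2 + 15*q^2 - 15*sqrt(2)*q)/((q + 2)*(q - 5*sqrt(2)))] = (3*q^6 - 22*sqrt(2)*q^5 - 6*q^5 - 5*q^4 + 56*sqrt(2)*q^4 - 32*q^3 + 238*sqrt(2)*q^3 - 284*sqrt(2)*q^2 - 320*q^2 - 300*sqrt(2)*q + 280*q + 300)/(q^4 - 10*sqrt(2)*q^3 + 4*q^3 - 40*sqrt(2)*q^2 + 54*q^2 - 40*sqrt(2)*q + 200*q + 200)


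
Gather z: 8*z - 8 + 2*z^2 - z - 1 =2*z^2 + 7*z - 9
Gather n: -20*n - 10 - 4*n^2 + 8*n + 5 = -4*n^2 - 12*n - 5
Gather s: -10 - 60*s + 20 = 10 - 60*s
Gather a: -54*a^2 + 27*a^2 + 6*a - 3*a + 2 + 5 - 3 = -27*a^2 + 3*a + 4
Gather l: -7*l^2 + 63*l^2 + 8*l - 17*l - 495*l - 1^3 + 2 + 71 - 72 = 56*l^2 - 504*l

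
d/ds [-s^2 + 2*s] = 2 - 2*s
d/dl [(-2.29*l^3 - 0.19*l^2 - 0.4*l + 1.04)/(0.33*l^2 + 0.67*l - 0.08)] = (-0.7557*l^4 - 3.0686*l^3 + 0.5543*l^2 - 0.656*l - 0.6648)/(0.1089*l^4 + 0.4422*l^3 + 0.3961*l^2 - 0.1072*l + 0.0064)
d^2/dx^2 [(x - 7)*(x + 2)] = 2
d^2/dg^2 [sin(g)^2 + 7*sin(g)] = -7*sin(g) + 2*cos(2*g)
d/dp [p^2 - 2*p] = 2*p - 2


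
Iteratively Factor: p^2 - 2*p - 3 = (p + 1)*(p - 3)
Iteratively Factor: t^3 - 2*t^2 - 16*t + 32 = (t + 4)*(t^2 - 6*t + 8) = (t - 4)*(t + 4)*(t - 2)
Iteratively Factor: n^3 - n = (n - 1)*(n^2 + n) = (n - 1)*(n + 1)*(n)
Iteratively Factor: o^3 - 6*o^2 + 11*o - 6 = (o - 1)*(o^2 - 5*o + 6) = (o - 3)*(o - 1)*(o - 2)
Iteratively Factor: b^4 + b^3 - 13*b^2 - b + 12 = (b + 4)*(b^3 - 3*b^2 - b + 3) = (b - 1)*(b + 4)*(b^2 - 2*b - 3) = (b - 3)*(b - 1)*(b + 4)*(b + 1)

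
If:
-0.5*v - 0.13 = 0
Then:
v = -0.26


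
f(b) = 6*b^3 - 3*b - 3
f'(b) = 18*b^2 - 3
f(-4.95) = -715.87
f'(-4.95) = 438.04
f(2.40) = 72.74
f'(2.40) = 100.68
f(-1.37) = -14.32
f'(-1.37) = 30.78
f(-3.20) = -190.01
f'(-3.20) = 181.32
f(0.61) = -3.47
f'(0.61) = 3.70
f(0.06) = -3.18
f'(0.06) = -2.94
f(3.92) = 346.66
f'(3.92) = 273.60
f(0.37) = -3.81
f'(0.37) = -0.54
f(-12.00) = -10335.00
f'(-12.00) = 2589.00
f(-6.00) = -1281.00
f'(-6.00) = 645.00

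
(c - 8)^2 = c^2 - 16*c + 64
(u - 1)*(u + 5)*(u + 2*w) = u^3 + 2*u^2*w + 4*u^2 + 8*u*w - 5*u - 10*w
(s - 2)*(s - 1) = s^2 - 3*s + 2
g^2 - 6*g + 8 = (g - 4)*(g - 2)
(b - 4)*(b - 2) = b^2 - 6*b + 8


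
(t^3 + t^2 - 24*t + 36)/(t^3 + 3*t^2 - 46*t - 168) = (t^2 - 5*t + 6)/(t^2 - 3*t - 28)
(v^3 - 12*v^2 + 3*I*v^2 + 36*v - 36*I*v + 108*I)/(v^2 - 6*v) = v - 6 + 3*I - 18*I/v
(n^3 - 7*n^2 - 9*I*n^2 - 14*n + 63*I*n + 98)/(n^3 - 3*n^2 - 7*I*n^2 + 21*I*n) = (n^2 - n*(7 + 2*I) + 14*I)/(n*(n - 3))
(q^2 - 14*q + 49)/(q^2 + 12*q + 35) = (q^2 - 14*q + 49)/(q^2 + 12*q + 35)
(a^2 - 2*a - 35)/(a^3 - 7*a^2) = (a + 5)/a^2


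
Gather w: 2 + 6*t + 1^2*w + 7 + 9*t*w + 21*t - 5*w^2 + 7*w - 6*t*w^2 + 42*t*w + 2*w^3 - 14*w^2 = 27*t + 2*w^3 + w^2*(-6*t - 19) + w*(51*t + 8) + 9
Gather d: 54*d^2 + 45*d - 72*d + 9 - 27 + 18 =54*d^2 - 27*d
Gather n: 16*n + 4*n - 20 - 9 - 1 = 20*n - 30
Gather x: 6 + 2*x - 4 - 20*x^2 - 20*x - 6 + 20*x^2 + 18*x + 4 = 0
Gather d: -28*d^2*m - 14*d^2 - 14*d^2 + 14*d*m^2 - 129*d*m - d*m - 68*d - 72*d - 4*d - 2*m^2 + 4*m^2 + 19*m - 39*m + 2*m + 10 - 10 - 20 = d^2*(-28*m - 28) + d*(14*m^2 - 130*m - 144) + 2*m^2 - 18*m - 20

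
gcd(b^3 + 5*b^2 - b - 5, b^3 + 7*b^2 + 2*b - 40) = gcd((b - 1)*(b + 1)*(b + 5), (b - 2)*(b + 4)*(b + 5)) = b + 5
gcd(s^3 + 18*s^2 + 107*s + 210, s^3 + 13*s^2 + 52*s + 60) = s^2 + 11*s + 30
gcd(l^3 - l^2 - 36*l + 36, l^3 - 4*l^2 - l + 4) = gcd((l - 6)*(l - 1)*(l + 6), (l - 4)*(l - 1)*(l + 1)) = l - 1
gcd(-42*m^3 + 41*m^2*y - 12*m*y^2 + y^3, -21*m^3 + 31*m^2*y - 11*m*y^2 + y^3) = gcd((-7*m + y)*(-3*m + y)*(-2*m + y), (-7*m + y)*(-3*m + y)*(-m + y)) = 21*m^2 - 10*m*y + y^2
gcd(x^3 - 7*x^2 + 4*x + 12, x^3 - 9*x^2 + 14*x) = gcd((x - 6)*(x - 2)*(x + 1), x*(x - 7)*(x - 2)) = x - 2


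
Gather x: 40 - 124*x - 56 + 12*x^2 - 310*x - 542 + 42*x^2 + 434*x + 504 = 54*x^2 - 54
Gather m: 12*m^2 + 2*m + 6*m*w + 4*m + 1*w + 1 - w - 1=12*m^2 + m*(6*w + 6)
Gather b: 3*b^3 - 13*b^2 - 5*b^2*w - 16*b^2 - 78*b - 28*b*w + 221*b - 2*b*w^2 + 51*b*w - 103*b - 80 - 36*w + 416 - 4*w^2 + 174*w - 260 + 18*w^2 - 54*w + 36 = 3*b^3 + b^2*(-5*w - 29) + b*(-2*w^2 + 23*w + 40) + 14*w^2 + 84*w + 112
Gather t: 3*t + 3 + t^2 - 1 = t^2 + 3*t + 2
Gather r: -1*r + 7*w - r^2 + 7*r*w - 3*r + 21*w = -r^2 + r*(7*w - 4) + 28*w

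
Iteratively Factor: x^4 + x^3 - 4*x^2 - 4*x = (x + 2)*(x^3 - x^2 - 2*x) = (x - 2)*(x + 2)*(x^2 + x) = (x - 2)*(x + 1)*(x + 2)*(x)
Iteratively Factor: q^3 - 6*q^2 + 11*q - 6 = (q - 2)*(q^2 - 4*q + 3) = (q - 3)*(q - 2)*(q - 1)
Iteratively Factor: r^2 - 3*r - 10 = (r + 2)*(r - 5)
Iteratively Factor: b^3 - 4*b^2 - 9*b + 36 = (b - 3)*(b^2 - b - 12) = (b - 4)*(b - 3)*(b + 3)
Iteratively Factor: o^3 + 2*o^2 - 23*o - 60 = (o + 3)*(o^2 - o - 20) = (o + 3)*(o + 4)*(o - 5)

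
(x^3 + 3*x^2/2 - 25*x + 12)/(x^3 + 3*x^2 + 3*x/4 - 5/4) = 2*(x^2 + 2*x - 24)/(2*x^2 + 7*x + 5)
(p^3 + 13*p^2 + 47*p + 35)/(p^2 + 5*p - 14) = (p^2 + 6*p + 5)/(p - 2)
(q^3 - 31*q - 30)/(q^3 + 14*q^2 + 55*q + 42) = (q^2 - q - 30)/(q^2 + 13*q + 42)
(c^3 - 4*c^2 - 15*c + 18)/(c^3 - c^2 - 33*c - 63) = (c^2 - 7*c + 6)/(c^2 - 4*c - 21)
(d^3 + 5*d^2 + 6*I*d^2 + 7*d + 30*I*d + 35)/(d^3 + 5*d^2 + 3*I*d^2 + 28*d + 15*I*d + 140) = (d - I)/(d - 4*I)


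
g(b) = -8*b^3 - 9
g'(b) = -24*b^2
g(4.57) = -772.55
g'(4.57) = -501.24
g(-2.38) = 98.85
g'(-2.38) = -135.95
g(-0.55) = -7.67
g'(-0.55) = -7.26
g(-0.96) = -1.92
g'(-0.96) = -22.12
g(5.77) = -1545.80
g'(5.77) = -799.03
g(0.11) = -9.01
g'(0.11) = -0.29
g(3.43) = -331.83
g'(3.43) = -282.36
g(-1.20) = 4.82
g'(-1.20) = -34.56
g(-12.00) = 13815.00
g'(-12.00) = -3456.00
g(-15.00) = 26991.00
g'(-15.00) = -5400.00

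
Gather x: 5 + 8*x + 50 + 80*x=88*x + 55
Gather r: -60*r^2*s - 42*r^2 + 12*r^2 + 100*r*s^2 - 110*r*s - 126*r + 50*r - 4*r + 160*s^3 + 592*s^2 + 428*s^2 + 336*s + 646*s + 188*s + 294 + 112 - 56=r^2*(-60*s - 30) + r*(100*s^2 - 110*s - 80) + 160*s^3 + 1020*s^2 + 1170*s + 350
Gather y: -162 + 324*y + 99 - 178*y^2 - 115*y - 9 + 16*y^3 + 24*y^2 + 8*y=16*y^3 - 154*y^2 + 217*y - 72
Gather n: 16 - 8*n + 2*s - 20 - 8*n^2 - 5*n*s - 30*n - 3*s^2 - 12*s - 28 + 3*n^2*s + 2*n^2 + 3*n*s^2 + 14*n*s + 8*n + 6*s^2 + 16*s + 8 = n^2*(3*s - 6) + n*(3*s^2 + 9*s - 30) + 3*s^2 + 6*s - 24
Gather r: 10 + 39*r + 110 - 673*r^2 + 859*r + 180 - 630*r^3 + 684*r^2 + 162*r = -630*r^3 + 11*r^2 + 1060*r + 300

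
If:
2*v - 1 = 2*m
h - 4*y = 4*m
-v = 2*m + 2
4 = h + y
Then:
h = 38/15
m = -5/6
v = -1/3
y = 22/15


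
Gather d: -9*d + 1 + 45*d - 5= 36*d - 4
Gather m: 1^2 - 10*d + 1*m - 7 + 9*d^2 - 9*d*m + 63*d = 9*d^2 + 53*d + m*(1 - 9*d) - 6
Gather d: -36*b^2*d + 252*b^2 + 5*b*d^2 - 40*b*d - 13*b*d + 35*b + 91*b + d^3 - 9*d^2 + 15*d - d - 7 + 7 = 252*b^2 + 126*b + d^3 + d^2*(5*b - 9) + d*(-36*b^2 - 53*b + 14)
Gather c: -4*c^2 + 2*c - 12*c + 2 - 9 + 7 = -4*c^2 - 10*c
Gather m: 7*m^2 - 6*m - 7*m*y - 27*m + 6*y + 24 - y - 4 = 7*m^2 + m*(-7*y - 33) + 5*y + 20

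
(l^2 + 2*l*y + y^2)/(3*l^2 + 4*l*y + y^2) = (l + y)/(3*l + y)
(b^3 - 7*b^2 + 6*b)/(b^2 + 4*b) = (b^2 - 7*b + 6)/(b + 4)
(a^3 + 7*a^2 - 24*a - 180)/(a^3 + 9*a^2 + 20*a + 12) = (a^2 + a - 30)/(a^2 + 3*a + 2)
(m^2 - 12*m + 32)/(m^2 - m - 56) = (m - 4)/(m + 7)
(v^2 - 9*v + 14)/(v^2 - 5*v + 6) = (v - 7)/(v - 3)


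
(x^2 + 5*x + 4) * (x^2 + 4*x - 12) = x^4 + 9*x^3 + 12*x^2 - 44*x - 48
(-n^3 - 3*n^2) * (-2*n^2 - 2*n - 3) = 2*n^5 + 8*n^4 + 9*n^3 + 9*n^2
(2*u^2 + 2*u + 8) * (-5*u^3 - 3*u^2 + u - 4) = -10*u^5 - 16*u^4 - 44*u^3 - 30*u^2 - 32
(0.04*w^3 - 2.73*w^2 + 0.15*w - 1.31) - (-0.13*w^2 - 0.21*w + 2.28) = 0.04*w^3 - 2.6*w^2 + 0.36*w - 3.59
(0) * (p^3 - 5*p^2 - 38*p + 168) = 0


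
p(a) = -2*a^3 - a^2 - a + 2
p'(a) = -6*a^2 - 2*a - 1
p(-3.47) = 76.99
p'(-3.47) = -66.31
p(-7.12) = 680.31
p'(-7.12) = -290.93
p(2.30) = -29.92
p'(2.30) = -37.34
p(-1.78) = 11.89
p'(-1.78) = -16.45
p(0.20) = 1.74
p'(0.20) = -1.64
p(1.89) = -16.96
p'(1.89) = -26.21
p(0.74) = -0.10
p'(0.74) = -5.77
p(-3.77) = 98.72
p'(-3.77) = -78.74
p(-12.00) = 3326.00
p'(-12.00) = -841.00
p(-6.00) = 404.00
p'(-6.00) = -205.00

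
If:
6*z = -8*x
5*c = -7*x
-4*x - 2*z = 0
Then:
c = 0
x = 0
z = 0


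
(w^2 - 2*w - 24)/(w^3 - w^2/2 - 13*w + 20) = 2*(w - 6)/(2*w^2 - 9*w + 10)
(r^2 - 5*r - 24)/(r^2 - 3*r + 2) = (r^2 - 5*r - 24)/(r^2 - 3*r + 2)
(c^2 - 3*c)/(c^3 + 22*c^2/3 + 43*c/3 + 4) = 3*c*(c - 3)/(3*c^3 + 22*c^2 + 43*c + 12)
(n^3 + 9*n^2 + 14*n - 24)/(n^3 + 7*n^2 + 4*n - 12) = (n + 4)/(n + 2)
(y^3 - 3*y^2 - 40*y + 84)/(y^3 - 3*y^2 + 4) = (y^2 - y - 42)/(y^2 - y - 2)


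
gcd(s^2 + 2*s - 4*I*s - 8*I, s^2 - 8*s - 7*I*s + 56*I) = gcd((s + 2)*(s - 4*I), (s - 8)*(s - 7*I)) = 1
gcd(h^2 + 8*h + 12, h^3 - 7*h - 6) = h + 2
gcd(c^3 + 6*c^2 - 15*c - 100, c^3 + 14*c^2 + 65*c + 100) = c^2 + 10*c + 25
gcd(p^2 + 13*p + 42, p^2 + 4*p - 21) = p + 7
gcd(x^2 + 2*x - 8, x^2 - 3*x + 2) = x - 2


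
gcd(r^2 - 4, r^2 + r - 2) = r + 2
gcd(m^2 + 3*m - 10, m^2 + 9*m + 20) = m + 5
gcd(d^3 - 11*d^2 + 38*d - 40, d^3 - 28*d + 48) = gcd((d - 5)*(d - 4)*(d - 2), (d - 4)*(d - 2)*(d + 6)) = d^2 - 6*d + 8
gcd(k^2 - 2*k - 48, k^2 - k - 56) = k - 8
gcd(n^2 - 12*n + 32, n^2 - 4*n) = n - 4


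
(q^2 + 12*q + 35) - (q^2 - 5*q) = 17*q + 35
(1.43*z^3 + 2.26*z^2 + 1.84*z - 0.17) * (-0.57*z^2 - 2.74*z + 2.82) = -0.8151*z^5 - 5.2064*z^4 - 3.2086*z^3 + 1.4285*z^2 + 5.6546*z - 0.4794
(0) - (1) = -1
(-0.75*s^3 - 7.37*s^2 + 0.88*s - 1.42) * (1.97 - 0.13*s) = 0.0975*s^4 - 0.5194*s^3 - 14.6333*s^2 + 1.9182*s - 2.7974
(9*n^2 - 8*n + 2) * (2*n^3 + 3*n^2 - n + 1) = 18*n^5 + 11*n^4 - 29*n^3 + 23*n^2 - 10*n + 2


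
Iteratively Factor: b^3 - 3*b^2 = (b)*(b^2 - 3*b) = b*(b - 3)*(b)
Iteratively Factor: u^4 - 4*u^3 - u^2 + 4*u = (u - 4)*(u^3 - u) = (u - 4)*(u - 1)*(u^2 + u) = (u - 4)*(u - 1)*(u + 1)*(u)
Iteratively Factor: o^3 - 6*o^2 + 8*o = (o - 4)*(o^2 - 2*o) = o*(o - 4)*(o - 2)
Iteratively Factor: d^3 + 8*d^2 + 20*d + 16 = (d + 2)*(d^2 + 6*d + 8) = (d + 2)*(d + 4)*(d + 2)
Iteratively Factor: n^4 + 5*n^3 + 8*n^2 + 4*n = (n + 1)*(n^3 + 4*n^2 + 4*n) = (n + 1)*(n + 2)*(n^2 + 2*n) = n*(n + 1)*(n + 2)*(n + 2)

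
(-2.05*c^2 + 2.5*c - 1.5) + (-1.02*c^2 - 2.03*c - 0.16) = -3.07*c^2 + 0.47*c - 1.66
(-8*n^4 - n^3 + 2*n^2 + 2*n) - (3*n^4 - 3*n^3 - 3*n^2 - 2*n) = -11*n^4 + 2*n^3 + 5*n^2 + 4*n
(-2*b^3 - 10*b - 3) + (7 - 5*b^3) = -7*b^3 - 10*b + 4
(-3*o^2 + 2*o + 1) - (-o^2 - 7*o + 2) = -2*o^2 + 9*o - 1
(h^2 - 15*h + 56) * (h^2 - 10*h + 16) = h^4 - 25*h^3 + 222*h^2 - 800*h + 896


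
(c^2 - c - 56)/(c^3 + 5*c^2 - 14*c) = (c - 8)/(c*(c - 2))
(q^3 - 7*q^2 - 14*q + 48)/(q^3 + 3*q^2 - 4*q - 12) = (q - 8)/(q + 2)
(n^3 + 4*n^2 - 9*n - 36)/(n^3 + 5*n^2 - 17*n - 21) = (n^2 + 7*n + 12)/(n^2 + 8*n + 7)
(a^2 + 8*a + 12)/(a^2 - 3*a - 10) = (a + 6)/(a - 5)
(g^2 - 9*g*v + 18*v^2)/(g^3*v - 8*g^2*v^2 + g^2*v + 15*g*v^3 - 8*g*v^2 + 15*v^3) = (-g + 6*v)/(v*(-g^2 + 5*g*v - g + 5*v))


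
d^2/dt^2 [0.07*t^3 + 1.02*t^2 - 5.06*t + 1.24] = 0.42*t + 2.04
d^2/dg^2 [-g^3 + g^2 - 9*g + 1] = 2 - 6*g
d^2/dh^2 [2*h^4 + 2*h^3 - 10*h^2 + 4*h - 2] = 24*h^2 + 12*h - 20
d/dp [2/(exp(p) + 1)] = -1/(2*cosh(p/2)^2)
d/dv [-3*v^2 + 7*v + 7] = 7 - 6*v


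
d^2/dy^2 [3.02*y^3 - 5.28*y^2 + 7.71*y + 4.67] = 18.12*y - 10.56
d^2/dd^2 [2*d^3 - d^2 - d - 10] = 12*d - 2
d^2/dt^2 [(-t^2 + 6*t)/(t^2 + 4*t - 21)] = 2*(10*t^3 - 63*t^2 + 378*t + 63)/(t^6 + 12*t^5 - 15*t^4 - 440*t^3 + 315*t^2 + 5292*t - 9261)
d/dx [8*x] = 8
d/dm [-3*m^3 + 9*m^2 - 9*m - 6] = -9*m^2 + 18*m - 9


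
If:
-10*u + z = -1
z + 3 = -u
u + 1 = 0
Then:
No Solution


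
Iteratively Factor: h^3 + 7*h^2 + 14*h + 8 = (h + 1)*(h^2 + 6*h + 8) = (h + 1)*(h + 2)*(h + 4)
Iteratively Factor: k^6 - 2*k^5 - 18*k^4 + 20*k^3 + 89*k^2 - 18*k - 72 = (k - 1)*(k^5 - k^4 - 19*k^3 + k^2 + 90*k + 72) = (k - 1)*(k + 1)*(k^4 - 2*k^3 - 17*k^2 + 18*k + 72) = (k - 1)*(k + 1)*(k + 2)*(k^3 - 4*k^2 - 9*k + 36) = (k - 4)*(k - 1)*(k + 1)*(k + 2)*(k^2 - 9) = (k - 4)*(k - 1)*(k + 1)*(k + 2)*(k + 3)*(k - 3)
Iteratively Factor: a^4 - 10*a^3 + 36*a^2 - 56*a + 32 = (a - 2)*(a^3 - 8*a^2 + 20*a - 16) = (a - 2)^2*(a^2 - 6*a + 8) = (a - 4)*(a - 2)^2*(a - 2)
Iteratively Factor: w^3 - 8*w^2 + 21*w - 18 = (w - 3)*(w^2 - 5*w + 6) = (w - 3)*(w - 2)*(w - 3)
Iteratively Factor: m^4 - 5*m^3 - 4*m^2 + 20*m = (m - 2)*(m^3 - 3*m^2 - 10*m) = (m - 5)*(m - 2)*(m^2 + 2*m) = m*(m - 5)*(m - 2)*(m + 2)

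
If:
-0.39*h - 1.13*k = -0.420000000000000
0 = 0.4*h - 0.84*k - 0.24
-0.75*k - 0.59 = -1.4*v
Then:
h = 0.80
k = 0.10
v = 0.47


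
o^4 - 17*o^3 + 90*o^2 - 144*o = o*(o - 8)*(o - 6)*(o - 3)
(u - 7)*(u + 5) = u^2 - 2*u - 35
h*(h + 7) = h^2 + 7*h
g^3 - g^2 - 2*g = g*(g - 2)*(g + 1)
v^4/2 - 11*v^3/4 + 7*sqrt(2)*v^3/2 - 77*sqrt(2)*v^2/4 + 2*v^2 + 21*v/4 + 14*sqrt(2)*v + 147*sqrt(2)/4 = (v/2 + 1/2)*(v - 7/2)*(v - 3)*(v + 7*sqrt(2))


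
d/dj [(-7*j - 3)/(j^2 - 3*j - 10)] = (7*j^2 + 6*j + 61)/(j^4 - 6*j^3 - 11*j^2 + 60*j + 100)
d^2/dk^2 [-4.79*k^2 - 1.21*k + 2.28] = -9.58000000000000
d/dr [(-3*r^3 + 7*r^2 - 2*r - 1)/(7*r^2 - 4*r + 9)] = (-21*r^4 + 24*r^3 - 95*r^2 + 140*r - 22)/(49*r^4 - 56*r^3 + 142*r^2 - 72*r + 81)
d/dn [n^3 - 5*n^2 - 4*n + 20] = 3*n^2 - 10*n - 4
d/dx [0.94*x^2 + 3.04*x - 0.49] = 1.88*x + 3.04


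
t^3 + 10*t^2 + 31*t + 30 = (t + 2)*(t + 3)*(t + 5)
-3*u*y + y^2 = y*(-3*u + y)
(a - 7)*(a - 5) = a^2 - 12*a + 35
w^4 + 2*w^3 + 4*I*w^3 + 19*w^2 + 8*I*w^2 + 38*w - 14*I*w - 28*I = (w + 2)*(w - 2*I)*(w - I)*(w + 7*I)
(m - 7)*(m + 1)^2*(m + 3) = m^4 - 2*m^3 - 28*m^2 - 46*m - 21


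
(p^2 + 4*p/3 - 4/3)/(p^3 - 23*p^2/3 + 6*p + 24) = (3*p^2 + 4*p - 4)/(3*p^3 - 23*p^2 + 18*p + 72)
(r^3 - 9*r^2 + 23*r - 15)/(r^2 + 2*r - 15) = (r^2 - 6*r + 5)/(r + 5)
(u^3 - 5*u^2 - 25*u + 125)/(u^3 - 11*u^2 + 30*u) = (u^2 - 25)/(u*(u - 6))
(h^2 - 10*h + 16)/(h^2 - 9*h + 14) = (h - 8)/(h - 7)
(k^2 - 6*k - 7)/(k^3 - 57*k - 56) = (k - 7)/(k^2 - k - 56)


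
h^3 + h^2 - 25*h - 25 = (h - 5)*(h + 1)*(h + 5)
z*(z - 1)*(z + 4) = z^3 + 3*z^2 - 4*z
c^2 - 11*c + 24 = (c - 8)*(c - 3)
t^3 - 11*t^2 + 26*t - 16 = (t - 8)*(t - 2)*(t - 1)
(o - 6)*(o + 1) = o^2 - 5*o - 6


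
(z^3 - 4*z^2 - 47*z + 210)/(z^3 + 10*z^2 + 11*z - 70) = (z^2 - 11*z + 30)/(z^2 + 3*z - 10)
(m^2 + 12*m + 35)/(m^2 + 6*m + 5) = (m + 7)/(m + 1)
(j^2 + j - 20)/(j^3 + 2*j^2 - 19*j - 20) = 1/(j + 1)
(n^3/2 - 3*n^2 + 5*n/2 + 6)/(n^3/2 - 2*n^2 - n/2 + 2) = (n - 3)/(n - 1)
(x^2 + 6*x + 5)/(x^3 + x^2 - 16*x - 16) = (x + 5)/(x^2 - 16)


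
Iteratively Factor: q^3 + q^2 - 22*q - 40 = (q + 4)*(q^2 - 3*q - 10) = (q - 5)*(q + 4)*(q + 2)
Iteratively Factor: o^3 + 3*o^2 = (o)*(o^2 + 3*o) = o*(o + 3)*(o)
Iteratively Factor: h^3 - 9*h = (h + 3)*(h^2 - 3*h) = (h - 3)*(h + 3)*(h)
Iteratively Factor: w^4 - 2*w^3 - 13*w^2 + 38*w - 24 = (w - 3)*(w^3 + w^2 - 10*w + 8) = (w - 3)*(w + 4)*(w^2 - 3*w + 2) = (w - 3)*(w - 2)*(w + 4)*(w - 1)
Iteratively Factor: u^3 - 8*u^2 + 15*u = (u - 3)*(u^2 - 5*u) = u*(u - 3)*(u - 5)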